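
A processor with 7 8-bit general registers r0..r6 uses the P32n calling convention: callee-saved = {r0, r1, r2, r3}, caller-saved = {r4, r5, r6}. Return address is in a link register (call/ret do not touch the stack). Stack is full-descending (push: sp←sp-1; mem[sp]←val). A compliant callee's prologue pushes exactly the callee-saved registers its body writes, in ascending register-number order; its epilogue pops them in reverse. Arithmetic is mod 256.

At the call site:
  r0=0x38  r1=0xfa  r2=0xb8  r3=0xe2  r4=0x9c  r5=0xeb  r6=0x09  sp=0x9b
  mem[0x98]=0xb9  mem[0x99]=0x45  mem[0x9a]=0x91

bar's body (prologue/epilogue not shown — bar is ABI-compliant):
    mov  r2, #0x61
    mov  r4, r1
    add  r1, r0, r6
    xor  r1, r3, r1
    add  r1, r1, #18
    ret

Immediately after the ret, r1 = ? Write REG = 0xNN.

REG = 0xfa

prologue: push r1 → mem[0x9a]=0xfa, sp=0x9a
prologue: push r2 → mem[0x99]=0xb8, sp=0x99
body[0] mov  r2, #0x61 → r2=0x61
body[1] mov  r4, r1 → r4=0xfa
body[2] add  r1, r0, r6 → r1=0x41
body[3] xor  r1, r3, r1 → r1=0xa3
body[4] add  r1, r1, #18 → r1=0xb5
epilogue: pop r2=0xb8, sp=0x9a
epilogue: pop r1=0xfa, sp=0x9b
r1 is callee-saved → restored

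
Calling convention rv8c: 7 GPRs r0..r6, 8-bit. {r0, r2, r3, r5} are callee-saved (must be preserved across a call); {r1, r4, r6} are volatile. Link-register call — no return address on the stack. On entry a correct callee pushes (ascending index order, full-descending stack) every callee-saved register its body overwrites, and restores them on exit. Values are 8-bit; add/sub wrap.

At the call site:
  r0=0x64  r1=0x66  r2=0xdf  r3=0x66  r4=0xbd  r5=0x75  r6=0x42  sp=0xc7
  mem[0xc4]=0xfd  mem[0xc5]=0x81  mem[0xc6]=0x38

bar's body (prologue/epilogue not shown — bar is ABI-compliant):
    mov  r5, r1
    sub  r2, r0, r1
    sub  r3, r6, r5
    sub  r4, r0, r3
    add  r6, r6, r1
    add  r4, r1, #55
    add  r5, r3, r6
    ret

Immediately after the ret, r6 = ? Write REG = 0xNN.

prologue: push r2 → mem[0xc6]=0xdf, sp=0xc6
prologue: push r3 → mem[0xc5]=0x66, sp=0xc5
prologue: push r5 → mem[0xc4]=0x75, sp=0xc4
body[0] mov  r5, r1 → r5=0x66
body[1] sub  r2, r0, r1 → r2=0xfe
body[2] sub  r3, r6, r5 → r3=0xdc
body[3] sub  r4, r0, r3 → r4=0x88
body[4] add  r6, r6, r1 → r6=0xa8
body[5] add  r4, r1, #55 → r4=0x9d
body[6] add  r5, r3, r6 → r5=0x84
epilogue: pop r5=0x75, sp=0xc5
epilogue: pop r3=0x66, sp=0xc6
epilogue: pop r2=0xdf, sp=0xc7
r6 is caller-saved → body value

REG = 0xa8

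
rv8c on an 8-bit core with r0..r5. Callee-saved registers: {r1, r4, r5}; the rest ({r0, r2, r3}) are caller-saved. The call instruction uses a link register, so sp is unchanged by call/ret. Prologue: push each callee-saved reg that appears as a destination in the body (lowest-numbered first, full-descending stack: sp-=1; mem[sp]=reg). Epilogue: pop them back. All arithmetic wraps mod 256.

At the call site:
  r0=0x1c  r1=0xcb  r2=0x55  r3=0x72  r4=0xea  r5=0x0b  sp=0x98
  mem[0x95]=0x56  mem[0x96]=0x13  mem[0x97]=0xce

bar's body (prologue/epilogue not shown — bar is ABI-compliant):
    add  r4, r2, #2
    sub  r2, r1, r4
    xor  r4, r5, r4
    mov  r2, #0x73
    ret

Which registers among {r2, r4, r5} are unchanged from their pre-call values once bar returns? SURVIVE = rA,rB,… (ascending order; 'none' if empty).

SURVIVE = r4,r5

prologue: push r4 → mem[0x97]=0xea, sp=0x97
body[0] add  r4, r2, #2 → r4=0x57
body[1] sub  r2, r1, r4 → r2=0x74
body[2] xor  r4, r5, r4 → r4=0x5c
body[3] mov  r2, #0x73 → r2=0x73
epilogue: pop r4=0xea, sp=0x98
r2: caller-saved, written=True
r4: callee-saved, written=True
r5: callee-saved, written=False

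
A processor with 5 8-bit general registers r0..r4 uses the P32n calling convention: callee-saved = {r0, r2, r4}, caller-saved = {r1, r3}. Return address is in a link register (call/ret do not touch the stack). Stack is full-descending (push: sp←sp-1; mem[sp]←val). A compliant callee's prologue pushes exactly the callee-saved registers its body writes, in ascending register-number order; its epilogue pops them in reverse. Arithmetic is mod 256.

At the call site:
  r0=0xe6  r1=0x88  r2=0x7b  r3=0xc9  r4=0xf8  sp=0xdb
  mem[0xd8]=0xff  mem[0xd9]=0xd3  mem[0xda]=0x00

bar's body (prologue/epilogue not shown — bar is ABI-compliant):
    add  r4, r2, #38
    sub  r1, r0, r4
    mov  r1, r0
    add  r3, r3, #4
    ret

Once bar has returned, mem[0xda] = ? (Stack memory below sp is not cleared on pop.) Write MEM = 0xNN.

MEM = 0xf8

prologue: push r4 -> mem[0xda]=0xf8, sp=0xda
body[0] add  r4, r2, #38 -> r4=0xa1
body[1] sub  r1, r0, r4 -> r1=0x45
body[2] mov  r1, r0 -> r1=0xe6
body[3] add  r3, r3, #4 -> r3=0xcd
epilogue: pop r4=0xf8, sp=0xdb
prologue pushed ['r4'] at ['0xda']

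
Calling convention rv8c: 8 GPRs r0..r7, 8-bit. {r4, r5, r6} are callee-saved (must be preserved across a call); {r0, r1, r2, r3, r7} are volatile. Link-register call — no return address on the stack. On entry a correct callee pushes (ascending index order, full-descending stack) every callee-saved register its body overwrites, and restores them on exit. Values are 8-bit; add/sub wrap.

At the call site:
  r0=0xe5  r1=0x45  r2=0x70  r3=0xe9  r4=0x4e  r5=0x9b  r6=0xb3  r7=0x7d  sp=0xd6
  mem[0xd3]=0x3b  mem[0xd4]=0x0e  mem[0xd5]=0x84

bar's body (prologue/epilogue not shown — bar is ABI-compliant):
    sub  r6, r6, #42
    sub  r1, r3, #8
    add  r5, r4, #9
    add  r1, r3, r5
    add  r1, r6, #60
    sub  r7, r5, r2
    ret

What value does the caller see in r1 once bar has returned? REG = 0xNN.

REG = 0xc5

prologue: push r5 -> mem[0xd5]=0x9b, sp=0xd5
prologue: push r6 -> mem[0xd4]=0xb3, sp=0xd4
body[0] sub  r6, r6, #42 -> r6=0x89
body[1] sub  r1, r3, #8 -> r1=0xe1
body[2] add  r5, r4, #9 -> r5=0x57
body[3] add  r1, r3, r5 -> r1=0x40
body[4] add  r1, r6, #60 -> r1=0xc5
body[5] sub  r7, r5, r2 -> r7=0xe7
epilogue: pop r6=0xb3, sp=0xd5
epilogue: pop r5=0x9b, sp=0xd6
r1 is caller-saved -> body value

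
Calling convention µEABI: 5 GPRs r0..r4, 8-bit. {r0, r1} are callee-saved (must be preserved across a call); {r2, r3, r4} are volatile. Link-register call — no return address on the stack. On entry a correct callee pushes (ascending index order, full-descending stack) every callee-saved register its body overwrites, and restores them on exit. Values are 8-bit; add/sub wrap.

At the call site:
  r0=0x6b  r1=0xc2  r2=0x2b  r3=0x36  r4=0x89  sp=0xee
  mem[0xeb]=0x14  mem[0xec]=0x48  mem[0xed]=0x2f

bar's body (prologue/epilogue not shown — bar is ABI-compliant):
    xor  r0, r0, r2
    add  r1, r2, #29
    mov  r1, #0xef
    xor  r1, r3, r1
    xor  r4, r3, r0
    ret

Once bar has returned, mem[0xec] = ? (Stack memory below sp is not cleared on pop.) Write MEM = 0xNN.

MEM = 0xc2

prologue: push r0 → mem[0xed]=0x6b, sp=0xed
prologue: push r1 → mem[0xec]=0xc2, sp=0xec
body[0] xor  r0, r0, r2 → r0=0x40
body[1] add  r1, r2, #29 → r1=0x48
body[2] mov  r1, #0xef → r1=0xef
body[3] xor  r1, r3, r1 → r1=0xd9
body[4] xor  r4, r3, r0 → r4=0x76
epilogue: pop r1=0xc2, sp=0xed
epilogue: pop r0=0x6b, sp=0xee
prologue pushed ['r0', 'r1'] at ['0xed', '0xec']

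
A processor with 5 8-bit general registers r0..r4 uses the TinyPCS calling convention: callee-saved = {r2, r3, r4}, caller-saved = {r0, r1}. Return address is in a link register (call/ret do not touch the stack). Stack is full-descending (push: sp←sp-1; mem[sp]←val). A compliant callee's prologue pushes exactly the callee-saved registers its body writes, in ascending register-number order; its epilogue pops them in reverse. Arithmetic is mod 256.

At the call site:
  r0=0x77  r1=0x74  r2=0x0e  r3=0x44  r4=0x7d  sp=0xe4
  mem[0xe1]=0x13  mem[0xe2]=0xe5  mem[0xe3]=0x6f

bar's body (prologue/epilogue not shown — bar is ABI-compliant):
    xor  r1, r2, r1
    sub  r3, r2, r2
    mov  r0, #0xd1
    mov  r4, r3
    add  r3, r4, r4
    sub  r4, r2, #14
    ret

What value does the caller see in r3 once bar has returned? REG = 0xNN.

REG = 0x44

prologue: push r3 -> mem[0xe3]=0x44, sp=0xe3
prologue: push r4 -> mem[0xe2]=0x7d, sp=0xe2
body[0] xor  r1, r2, r1 -> r1=0x7a
body[1] sub  r3, r2, r2 -> r3=0x00
body[2] mov  r0, #0xd1 -> r0=0xd1
body[3] mov  r4, r3 -> r4=0x00
body[4] add  r3, r4, r4 -> r3=0x00
body[5] sub  r4, r2, #14 -> r4=0x00
epilogue: pop r4=0x7d, sp=0xe3
epilogue: pop r3=0x44, sp=0xe4
r3 is callee-saved -> restored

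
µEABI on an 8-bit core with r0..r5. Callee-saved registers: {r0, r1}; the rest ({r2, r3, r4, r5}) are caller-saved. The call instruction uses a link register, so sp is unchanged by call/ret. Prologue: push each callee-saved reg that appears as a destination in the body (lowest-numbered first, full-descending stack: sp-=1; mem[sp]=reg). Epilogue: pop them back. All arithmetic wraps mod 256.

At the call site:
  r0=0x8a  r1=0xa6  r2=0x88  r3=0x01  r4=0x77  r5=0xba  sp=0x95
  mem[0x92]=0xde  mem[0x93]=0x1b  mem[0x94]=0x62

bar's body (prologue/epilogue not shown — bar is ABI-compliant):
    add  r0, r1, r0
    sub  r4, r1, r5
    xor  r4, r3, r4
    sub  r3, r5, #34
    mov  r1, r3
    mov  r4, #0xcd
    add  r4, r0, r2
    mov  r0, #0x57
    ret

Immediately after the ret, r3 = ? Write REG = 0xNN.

prologue: push r0 → mem[0x94]=0x8a, sp=0x94
prologue: push r1 → mem[0x93]=0xa6, sp=0x93
body[0] add  r0, r1, r0 → r0=0x30
body[1] sub  r4, r1, r5 → r4=0xec
body[2] xor  r4, r3, r4 → r4=0xed
body[3] sub  r3, r5, #34 → r3=0x98
body[4] mov  r1, r3 → r1=0x98
body[5] mov  r4, #0xcd → r4=0xcd
body[6] add  r4, r0, r2 → r4=0xb8
body[7] mov  r0, #0x57 → r0=0x57
epilogue: pop r1=0xa6, sp=0x94
epilogue: pop r0=0x8a, sp=0x95
r3 is caller-saved → body value

REG = 0x98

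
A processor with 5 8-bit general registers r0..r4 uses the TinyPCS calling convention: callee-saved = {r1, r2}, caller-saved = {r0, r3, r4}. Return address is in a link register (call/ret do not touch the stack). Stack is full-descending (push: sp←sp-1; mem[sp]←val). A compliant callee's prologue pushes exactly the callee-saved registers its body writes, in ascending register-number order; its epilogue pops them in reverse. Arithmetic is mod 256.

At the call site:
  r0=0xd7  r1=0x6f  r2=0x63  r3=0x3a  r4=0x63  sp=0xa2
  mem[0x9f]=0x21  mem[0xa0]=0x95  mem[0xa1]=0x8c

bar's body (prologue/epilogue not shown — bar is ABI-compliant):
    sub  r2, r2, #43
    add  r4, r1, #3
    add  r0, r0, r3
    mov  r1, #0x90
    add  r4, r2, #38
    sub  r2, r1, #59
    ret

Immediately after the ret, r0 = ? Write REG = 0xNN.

prologue: push r1 → mem[0xa1]=0x6f, sp=0xa1
prologue: push r2 → mem[0xa0]=0x63, sp=0xa0
body[0] sub  r2, r2, #43 → r2=0x38
body[1] add  r4, r1, #3 → r4=0x72
body[2] add  r0, r0, r3 → r0=0x11
body[3] mov  r1, #0x90 → r1=0x90
body[4] add  r4, r2, #38 → r4=0x5e
body[5] sub  r2, r1, #59 → r2=0x55
epilogue: pop r2=0x63, sp=0xa1
epilogue: pop r1=0x6f, sp=0xa2
r0 is caller-saved → body value

REG = 0x11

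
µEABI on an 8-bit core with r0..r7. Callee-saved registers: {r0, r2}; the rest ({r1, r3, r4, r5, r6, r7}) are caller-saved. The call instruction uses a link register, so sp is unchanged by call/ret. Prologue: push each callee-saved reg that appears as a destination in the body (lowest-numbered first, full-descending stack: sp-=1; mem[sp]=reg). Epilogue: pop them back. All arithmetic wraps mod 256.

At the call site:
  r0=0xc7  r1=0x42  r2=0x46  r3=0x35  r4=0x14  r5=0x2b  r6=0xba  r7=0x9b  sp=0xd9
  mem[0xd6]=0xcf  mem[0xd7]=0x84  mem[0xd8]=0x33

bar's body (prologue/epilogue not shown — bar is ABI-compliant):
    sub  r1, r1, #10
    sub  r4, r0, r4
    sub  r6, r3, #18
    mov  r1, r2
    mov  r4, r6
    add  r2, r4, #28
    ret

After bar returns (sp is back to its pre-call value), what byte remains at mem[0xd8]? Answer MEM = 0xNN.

MEM = 0x46

prologue: push r2 -> mem[0xd8]=0x46, sp=0xd8
body[0] sub  r1, r1, #10 -> r1=0x38
body[1] sub  r4, r0, r4 -> r4=0xb3
body[2] sub  r6, r3, #18 -> r6=0x23
body[3] mov  r1, r2 -> r1=0x46
body[4] mov  r4, r6 -> r4=0x23
body[5] add  r2, r4, #28 -> r2=0x3f
epilogue: pop r2=0x46, sp=0xd9
prologue pushed ['r2'] at ['0xd8']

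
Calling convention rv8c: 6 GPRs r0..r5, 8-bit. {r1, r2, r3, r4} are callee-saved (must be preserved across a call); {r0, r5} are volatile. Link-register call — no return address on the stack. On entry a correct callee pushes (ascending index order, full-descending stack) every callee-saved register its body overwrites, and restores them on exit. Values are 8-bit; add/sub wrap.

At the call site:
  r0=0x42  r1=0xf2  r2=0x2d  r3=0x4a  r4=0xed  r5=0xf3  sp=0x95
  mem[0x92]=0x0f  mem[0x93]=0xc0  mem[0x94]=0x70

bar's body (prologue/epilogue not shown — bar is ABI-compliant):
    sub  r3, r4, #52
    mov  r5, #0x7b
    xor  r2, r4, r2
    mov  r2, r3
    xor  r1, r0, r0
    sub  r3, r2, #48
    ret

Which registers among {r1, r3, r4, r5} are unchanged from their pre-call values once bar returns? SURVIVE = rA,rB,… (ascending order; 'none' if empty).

prologue: push r1 -> mem[0x94]=0xf2, sp=0x94
prologue: push r2 -> mem[0x93]=0x2d, sp=0x93
prologue: push r3 -> mem[0x92]=0x4a, sp=0x92
body[0] sub  r3, r4, #52 -> r3=0xb9
body[1] mov  r5, #0x7b -> r5=0x7b
body[2] xor  r2, r4, r2 -> r2=0xc0
body[3] mov  r2, r3 -> r2=0xb9
body[4] xor  r1, r0, r0 -> r1=0x00
body[5] sub  r3, r2, #48 -> r3=0x89
epilogue: pop r3=0x4a, sp=0x93
epilogue: pop r2=0x2d, sp=0x94
epilogue: pop r1=0xf2, sp=0x95
r1: callee-saved, written=True
r3: callee-saved, written=True
r4: callee-saved, written=False
r5: caller-saved, written=True

SURVIVE = r1,r3,r4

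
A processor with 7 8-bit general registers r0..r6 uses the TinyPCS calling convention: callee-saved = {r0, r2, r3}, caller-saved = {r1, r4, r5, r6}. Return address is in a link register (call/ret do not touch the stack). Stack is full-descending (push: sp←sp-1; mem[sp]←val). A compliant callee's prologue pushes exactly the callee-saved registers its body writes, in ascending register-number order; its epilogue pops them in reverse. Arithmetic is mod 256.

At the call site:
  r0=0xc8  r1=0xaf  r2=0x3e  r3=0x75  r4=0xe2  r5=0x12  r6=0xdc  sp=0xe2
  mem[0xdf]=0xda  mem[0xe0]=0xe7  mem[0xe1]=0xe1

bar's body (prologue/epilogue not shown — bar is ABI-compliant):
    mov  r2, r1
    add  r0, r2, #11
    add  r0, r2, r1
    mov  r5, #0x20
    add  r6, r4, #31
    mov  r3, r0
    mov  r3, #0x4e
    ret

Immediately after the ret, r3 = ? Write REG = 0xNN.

REG = 0x75

prologue: push r0 → mem[0xe1]=0xc8, sp=0xe1
prologue: push r2 → mem[0xe0]=0x3e, sp=0xe0
prologue: push r3 → mem[0xdf]=0x75, sp=0xdf
body[0] mov  r2, r1 → r2=0xaf
body[1] add  r0, r2, #11 → r0=0xba
body[2] add  r0, r2, r1 → r0=0x5e
body[3] mov  r5, #0x20 → r5=0x20
body[4] add  r6, r4, #31 → r6=0x01
body[5] mov  r3, r0 → r3=0x5e
body[6] mov  r3, #0x4e → r3=0x4e
epilogue: pop r3=0x75, sp=0xe0
epilogue: pop r2=0x3e, sp=0xe1
epilogue: pop r0=0xc8, sp=0xe2
r3 is callee-saved → restored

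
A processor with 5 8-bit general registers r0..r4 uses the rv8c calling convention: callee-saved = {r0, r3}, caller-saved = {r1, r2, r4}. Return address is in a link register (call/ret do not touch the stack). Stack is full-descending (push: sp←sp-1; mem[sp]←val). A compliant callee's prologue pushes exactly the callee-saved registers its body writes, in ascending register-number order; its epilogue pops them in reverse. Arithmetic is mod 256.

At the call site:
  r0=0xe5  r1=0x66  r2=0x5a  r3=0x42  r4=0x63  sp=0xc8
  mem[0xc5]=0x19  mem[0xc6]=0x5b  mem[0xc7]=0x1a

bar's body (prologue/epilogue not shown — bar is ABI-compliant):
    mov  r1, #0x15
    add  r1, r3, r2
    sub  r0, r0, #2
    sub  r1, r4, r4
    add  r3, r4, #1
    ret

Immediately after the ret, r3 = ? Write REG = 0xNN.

prologue: push r0 -> mem[0xc7]=0xe5, sp=0xc7
prologue: push r3 -> mem[0xc6]=0x42, sp=0xc6
body[0] mov  r1, #0x15 -> r1=0x15
body[1] add  r1, r3, r2 -> r1=0x9c
body[2] sub  r0, r0, #2 -> r0=0xe3
body[3] sub  r1, r4, r4 -> r1=0x00
body[4] add  r3, r4, #1 -> r3=0x64
epilogue: pop r3=0x42, sp=0xc7
epilogue: pop r0=0xe5, sp=0xc8
r3 is callee-saved -> restored

REG = 0x42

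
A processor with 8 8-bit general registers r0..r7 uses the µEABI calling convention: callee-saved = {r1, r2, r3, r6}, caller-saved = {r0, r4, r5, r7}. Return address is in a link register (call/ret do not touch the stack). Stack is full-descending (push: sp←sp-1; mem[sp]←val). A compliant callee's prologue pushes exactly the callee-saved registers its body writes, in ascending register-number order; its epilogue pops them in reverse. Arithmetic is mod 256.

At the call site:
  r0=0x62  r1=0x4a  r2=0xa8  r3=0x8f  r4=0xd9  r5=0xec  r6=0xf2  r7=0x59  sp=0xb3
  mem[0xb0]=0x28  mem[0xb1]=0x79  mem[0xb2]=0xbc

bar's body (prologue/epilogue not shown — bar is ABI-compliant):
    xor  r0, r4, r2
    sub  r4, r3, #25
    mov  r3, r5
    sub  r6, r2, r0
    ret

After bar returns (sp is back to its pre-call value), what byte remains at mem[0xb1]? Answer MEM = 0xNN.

prologue: push r3 → mem[0xb2]=0x8f, sp=0xb2
prologue: push r6 → mem[0xb1]=0xf2, sp=0xb1
body[0] xor  r0, r4, r2 → r0=0x71
body[1] sub  r4, r3, #25 → r4=0x76
body[2] mov  r3, r5 → r3=0xec
body[3] sub  r6, r2, r0 → r6=0x37
epilogue: pop r6=0xf2, sp=0xb2
epilogue: pop r3=0x8f, sp=0xb3
prologue pushed ['r3', 'r6'] at ['0xb2', '0xb1']

MEM = 0xf2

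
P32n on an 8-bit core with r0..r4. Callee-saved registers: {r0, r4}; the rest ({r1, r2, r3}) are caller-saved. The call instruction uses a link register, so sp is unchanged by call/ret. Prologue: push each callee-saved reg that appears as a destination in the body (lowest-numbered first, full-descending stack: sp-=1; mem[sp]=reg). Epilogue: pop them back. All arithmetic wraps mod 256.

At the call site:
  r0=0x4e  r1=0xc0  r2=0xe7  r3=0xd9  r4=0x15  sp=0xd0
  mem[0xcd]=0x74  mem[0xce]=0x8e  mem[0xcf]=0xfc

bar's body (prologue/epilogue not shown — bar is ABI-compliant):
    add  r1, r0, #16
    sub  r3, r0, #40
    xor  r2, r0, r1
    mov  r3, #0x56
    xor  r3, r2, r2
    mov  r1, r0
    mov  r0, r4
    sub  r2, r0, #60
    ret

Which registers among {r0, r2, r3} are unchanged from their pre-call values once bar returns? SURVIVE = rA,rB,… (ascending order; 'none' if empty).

SURVIVE = r0

prologue: push r0 -> mem[0xcf]=0x4e, sp=0xcf
body[0] add  r1, r0, #16 -> r1=0x5e
body[1] sub  r3, r0, #40 -> r3=0x26
body[2] xor  r2, r0, r1 -> r2=0x10
body[3] mov  r3, #0x56 -> r3=0x56
body[4] xor  r3, r2, r2 -> r3=0x00
body[5] mov  r1, r0 -> r1=0x4e
body[6] mov  r0, r4 -> r0=0x15
body[7] sub  r2, r0, #60 -> r2=0xd9
epilogue: pop r0=0x4e, sp=0xd0
r0: callee-saved, written=True
r2: caller-saved, written=True
r3: caller-saved, written=True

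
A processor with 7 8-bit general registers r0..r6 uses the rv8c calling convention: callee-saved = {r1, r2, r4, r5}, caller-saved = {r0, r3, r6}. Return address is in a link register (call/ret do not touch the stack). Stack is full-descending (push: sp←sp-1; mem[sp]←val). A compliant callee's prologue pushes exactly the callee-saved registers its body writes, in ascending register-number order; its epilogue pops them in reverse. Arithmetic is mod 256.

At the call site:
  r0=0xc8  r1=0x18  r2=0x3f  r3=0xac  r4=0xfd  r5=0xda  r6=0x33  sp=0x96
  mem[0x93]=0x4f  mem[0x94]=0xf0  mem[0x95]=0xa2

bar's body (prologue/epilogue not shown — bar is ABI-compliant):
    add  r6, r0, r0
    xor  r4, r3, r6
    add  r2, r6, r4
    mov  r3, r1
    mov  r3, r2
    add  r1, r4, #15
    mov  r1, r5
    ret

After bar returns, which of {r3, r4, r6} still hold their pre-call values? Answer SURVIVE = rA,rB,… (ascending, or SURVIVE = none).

SURVIVE = r4

prologue: push r1 → mem[0x95]=0x18, sp=0x95
prologue: push r2 → mem[0x94]=0x3f, sp=0x94
prologue: push r4 → mem[0x93]=0xfd, sp=0x93
body[0] add  r6, r0, r0 → r6=0x90
body[1] xor  r4, r3, r6 → r4=0x3c
body[2] add  r2, r6, r4 → r2=0xcc
body[3] mov  r3, r1 → r3=0x18
body[4] mov  r3, r2 → r3=0xcc
body[5] add  r1, r4, #15 → r1=0x4b
body[6] mov  r1, r5 → r1=0xda
epilogue: pop r4=0xfd, sp=0x94
epilogue: pop r2=0x3f, sp=0x95
epilogue: pop r1=0x18, sp=0x96
r3: caller-saved, written=True
r4: callee-saved, written=True
r6: caller-saved, written=True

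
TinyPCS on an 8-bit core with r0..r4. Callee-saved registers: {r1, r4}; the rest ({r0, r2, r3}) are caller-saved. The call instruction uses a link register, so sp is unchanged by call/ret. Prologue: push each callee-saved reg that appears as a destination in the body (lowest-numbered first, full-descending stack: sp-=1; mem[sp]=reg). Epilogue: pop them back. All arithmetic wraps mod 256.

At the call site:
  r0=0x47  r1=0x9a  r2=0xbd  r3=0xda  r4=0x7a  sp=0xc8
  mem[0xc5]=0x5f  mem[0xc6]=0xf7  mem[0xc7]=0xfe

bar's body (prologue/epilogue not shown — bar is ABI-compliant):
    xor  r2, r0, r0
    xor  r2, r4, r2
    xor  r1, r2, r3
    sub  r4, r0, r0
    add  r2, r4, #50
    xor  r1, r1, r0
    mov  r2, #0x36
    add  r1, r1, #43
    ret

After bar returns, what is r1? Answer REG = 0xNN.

REG = 0x9a

prologue: push r1 -> mem[0xc7]=0x9a, sp=0xc7
prologue: push r4 -> mem[0xc6]=0x7a, sp=0xc6
body[0] xor  r2, r0, r0 -> r2=0x00
body[1] xor  r2, r4, r2 -> r2=0x7a
body[2] xor  r1, r2, r3 -> r1=0xa0
body[3] sub  r4, r0, r0 -> r4=0x00
body[4] add  r2, r4, #50 -> r2=0x32
body[5] xor  r1, r1, r0 -> r1=0xe7
body[6] mov  r2, #0x36 -> r2=0x36
body[7] add  r1, r1, #43 -> r1=0x12
epilogue: pop r4=0x7a, sp=0xc7
epilogue: pop r1=0x9a, sp=0xc8
r1 is callee-saved -> restored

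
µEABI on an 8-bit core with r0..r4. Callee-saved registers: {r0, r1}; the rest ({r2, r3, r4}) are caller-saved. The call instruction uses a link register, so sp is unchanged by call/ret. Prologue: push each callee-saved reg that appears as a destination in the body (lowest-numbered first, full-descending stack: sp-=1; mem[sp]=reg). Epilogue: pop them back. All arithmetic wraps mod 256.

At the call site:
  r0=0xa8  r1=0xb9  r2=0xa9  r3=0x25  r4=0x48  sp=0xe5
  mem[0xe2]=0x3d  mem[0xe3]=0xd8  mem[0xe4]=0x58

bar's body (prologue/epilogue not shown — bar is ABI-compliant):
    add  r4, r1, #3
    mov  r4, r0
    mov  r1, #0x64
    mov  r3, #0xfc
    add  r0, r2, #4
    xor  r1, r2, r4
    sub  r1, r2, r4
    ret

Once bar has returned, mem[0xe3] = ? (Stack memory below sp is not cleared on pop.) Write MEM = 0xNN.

prologue: push r0 → mem[0xe4]=0xa8, sp=0xe4
prologue: push r1 → mem[0xe3]=0xb9, sp=0xe3
body[0] add  r4, r1, #3 → r4=0xbc
body[1] mov  r4, r0 → r4=0xa8
body[2] mov  r1, #0x64 → r1=0x64
body[3] mov  r3, #0xfc → r3=0xfc
body[4] add  r0, r2, #4 → r0=0xad
body[5] xor  r1, r2, r4 → r1=0x01
body[6] sub  r1, r2, r4 → r1=0x01
epilogue: pop r1=0xb9, sp=0xe4
epilogue: pop r0=0xa8, sp=0xe5
prologue pushed ['r0', 'r1'] at ['0xe4', '0xe3']

MEM = 0xb9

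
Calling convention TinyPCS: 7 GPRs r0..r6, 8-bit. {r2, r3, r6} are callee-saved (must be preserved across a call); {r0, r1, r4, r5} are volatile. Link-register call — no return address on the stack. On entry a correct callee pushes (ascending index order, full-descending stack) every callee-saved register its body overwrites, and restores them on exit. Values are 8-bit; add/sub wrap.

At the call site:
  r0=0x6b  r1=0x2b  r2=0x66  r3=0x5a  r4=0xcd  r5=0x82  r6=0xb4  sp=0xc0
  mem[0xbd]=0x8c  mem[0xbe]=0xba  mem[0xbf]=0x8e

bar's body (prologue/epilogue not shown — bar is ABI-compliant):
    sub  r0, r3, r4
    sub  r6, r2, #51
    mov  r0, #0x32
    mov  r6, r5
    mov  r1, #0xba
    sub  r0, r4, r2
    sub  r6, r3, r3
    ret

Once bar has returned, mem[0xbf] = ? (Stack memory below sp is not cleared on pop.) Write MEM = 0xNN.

MEM = 0xb4

prologue: push r6 → mem[0xbf]=0xb4, sp=0xbf
body[0] sub  r0, r3, r4 → r0=0x8d
body[1] sub  r6, r2, #51 → r6=0x33
body[2] mov  r0, #0x32 → r0=0x32
body[3] mov  r6, r5 → r6=0x82
body[4] mov  r1, #0xba → r1=0xba
body[5] sub  r0, r4, r2 → r0=0x67
body[6] sub  r6, r3, r3 → r6=0x00
epilogue: pop r6=0xb4, sp=0xc0
prologue pushed ['r6'] at ['0xbf']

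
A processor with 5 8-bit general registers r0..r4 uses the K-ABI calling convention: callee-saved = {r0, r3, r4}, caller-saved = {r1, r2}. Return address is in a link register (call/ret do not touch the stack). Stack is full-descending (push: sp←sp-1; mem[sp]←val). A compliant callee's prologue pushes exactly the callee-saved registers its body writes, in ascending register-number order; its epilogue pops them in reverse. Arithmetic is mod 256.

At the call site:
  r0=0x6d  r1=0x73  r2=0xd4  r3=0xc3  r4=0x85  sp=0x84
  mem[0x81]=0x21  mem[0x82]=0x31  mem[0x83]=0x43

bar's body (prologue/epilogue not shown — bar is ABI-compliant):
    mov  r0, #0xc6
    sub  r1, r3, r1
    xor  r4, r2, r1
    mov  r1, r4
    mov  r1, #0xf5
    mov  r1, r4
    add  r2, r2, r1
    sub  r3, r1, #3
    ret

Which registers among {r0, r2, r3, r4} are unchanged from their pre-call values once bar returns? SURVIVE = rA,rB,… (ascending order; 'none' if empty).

prologue: push r0 → mem[0x83]=0x6d, sp=0x83
prologue: push r3 → mem[0x82]=0xc3, sp=0x82
prologue: push r4 → mem[0x81]=0x85, sp=0x81
body[0] mov  r0, #0xc6 → r0=0xc6
body[1] sub  r1, r3, r1 → r1=0x50
body[2] xor  r4, r2, r1 → r4=0x84
body[3] mov  r1, r4 → r1=0x84
body[4] mov  r1, #0xf5 → r1=0xf5
body[5] mov  r1, r4 → r1=0x84
body[6] add  r2, r2, r1 → r2=0x58
body[7] sub  r3, r1, #3 → r3=0x81
epilogue: pop r4=0x85, sp=0x82
epilogue: pop r3=0xc3, sp=0x83
epilogue: pop r0=0x6d, sp=0x84
r0: callee-saved, written=True
r2: caller-saved, written=True
r3: callee-saved, written=True
r4: callee-saved, written=True

SURVIVE = r0,r3,r4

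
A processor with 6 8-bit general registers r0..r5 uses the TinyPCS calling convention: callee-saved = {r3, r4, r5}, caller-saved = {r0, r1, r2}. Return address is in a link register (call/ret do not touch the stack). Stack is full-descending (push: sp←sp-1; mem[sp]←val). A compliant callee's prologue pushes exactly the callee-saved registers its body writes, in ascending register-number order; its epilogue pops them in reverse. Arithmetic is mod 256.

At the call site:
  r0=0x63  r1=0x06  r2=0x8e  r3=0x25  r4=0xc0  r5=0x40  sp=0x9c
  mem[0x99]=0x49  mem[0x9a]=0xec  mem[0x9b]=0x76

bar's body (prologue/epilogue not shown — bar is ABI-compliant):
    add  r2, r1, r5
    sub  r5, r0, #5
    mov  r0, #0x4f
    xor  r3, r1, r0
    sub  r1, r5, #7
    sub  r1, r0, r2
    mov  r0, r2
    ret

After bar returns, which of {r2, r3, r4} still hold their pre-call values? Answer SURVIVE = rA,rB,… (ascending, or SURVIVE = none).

SURVIVE = r3,r4

prologue: push r3 -> mem[0x9b]=0x25, sp=0x9b
prologue: push r5 -> mem[0x9a]=0x40, sp=0x9a
body[0] add  r2, r1, r5 -> r2=0x46
body[1] sub  r5, r0, #5 -> r5=0x5e
body[2] mov  r0, #0x4f -> r0=0x4f
body[3] xor  r3, r1, r0 -> r3=0x49
body[4] sub  r1, r5, #7 -> r1=0x57
body[5] sub  r1, r0, r2 -> r1=0x09
body[6] mov  r0, r2 -> r0=0x46
epilogue: pop r5=0x40, sp=0x9b
epilogue: pop r3=0x25, sp=0x9c
r2: caller-saved, written=True
r3: callee-saved, written=True
r4: callee-saved, written=False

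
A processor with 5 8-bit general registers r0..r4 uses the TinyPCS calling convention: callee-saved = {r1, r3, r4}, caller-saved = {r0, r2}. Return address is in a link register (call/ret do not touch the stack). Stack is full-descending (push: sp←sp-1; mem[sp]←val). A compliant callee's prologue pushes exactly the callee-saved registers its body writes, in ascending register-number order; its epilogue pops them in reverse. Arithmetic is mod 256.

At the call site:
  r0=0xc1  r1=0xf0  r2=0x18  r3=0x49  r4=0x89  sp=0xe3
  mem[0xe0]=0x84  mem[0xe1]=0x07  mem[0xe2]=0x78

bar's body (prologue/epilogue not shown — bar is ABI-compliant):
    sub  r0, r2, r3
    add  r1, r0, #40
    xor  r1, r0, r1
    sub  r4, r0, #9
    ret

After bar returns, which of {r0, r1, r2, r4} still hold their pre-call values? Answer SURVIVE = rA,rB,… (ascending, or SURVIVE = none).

SURVIVE = r1,r2,r4

prologue: push r1 -> mem[0xe2]=0xf0, sp=0xe2
prologue: push r4 -> mem[0xe1]=0x89, sp=0xe1
body[0] sub  r0, r2, r3 -> r0=0xcf
body[1] add  r1, r0, #40 -> r1=0xf7
body[2] xor  r1, r0, r1 -> r1=0x38
body[3] sub  r4, r0, #9 -> r4=0xc6
epilogue: pop r4=0x89, sp=0xe2
epilogue: pop r1=0xf0, sp=0xe3
r0: caller-saved, written=True
r1: callee-saved, written=True
r2: caller-saved, written=False
r4: callee-saved, written=True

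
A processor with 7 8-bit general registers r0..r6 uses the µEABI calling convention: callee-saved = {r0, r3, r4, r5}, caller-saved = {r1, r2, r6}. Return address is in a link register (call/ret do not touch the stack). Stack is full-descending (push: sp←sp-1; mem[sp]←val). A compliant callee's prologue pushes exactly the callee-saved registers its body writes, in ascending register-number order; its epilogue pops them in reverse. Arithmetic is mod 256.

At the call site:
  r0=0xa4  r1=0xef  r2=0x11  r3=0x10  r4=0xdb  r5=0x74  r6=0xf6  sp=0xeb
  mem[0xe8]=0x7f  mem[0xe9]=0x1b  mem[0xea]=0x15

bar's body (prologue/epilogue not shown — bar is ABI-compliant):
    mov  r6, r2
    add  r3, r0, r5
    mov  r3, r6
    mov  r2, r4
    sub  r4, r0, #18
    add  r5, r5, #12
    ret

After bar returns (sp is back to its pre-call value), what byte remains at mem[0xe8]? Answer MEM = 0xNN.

prologue: push r3 → mem[0xea]=0x10, sp=0xea
prologue: push r4 → mem[0xe9]=0xdb, sp=0xe9
prologue: push r5 → mem[0xe8]=0x74, sp=0xe8
body[0] mov  r6, r2 → r6=0x11
body[1] add  r3, r0, r5 → r3=0x18
body[2] mov  r3, r6 → r3=0x11
body[3] mov  r2, r4 → r2=0xdb
body[4] sub  r4, r0, #18 → r4=0x92
body[5] add  r5, r5, #12 → r5=0x80
epilogue: pop r5=0x74, sp=0xe9
epilogue: pop r4=0xdb, sp=0xea
epilogue: pop r3=0x10, sp=0xeb
prologue pushed ['r3', 'r4', 'r5'] at ['0xea', '0xe9', '0xe8']

MEM = 0x74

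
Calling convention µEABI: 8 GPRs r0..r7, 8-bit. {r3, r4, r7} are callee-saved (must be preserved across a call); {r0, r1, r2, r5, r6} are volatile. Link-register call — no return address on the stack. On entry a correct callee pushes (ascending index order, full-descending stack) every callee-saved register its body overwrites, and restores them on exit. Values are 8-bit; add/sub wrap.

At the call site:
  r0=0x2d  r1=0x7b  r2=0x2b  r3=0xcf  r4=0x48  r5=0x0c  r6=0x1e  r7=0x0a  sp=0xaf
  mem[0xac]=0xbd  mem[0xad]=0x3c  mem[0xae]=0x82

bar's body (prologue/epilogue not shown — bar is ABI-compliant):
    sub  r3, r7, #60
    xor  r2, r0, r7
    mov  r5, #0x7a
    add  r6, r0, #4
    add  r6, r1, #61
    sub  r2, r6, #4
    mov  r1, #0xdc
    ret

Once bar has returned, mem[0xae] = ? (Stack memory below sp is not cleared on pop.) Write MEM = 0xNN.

prologue: push r3 -> mem[0xae]=0xcf, sp=0xae
body[0] sub  r3, r7, #60 -> r3=0xce
body[1] xor  r2, r0, r7 -> r2=0x27
body[2] mov  r5, #0x7a -> r5=0x7a
body[3] add  r6, r0, #4 -> r6=0x31
body[4] add  r6, r1, #61 -> r6=0xb8
body[5] sub  r2, r6, #4 -> r2=0xb4
body[6] mov  r1, #0xdc -> r1=0xdc
epilogue: pop r3=0xcf, sp=0xaf
prologue pushed ['r3'] at ['0xae']

MEM = 0xcf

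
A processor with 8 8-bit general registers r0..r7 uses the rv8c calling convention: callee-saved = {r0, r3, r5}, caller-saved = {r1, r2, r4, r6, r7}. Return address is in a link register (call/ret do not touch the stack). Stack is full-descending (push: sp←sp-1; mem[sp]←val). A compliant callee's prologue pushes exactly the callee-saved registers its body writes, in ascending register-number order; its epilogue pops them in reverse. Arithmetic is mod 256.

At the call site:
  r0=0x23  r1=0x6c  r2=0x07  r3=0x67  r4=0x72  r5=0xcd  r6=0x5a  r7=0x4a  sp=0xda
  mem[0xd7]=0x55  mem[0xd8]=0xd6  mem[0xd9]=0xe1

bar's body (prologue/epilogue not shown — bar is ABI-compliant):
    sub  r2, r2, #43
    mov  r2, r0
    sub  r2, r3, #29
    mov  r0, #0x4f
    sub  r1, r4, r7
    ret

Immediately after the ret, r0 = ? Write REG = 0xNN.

REG = 0x23

prologue: push r0 → mem[0xd9]=0x23, sp=0xd9
body[0] sub  r2, r2, #43 → r2=0xdc
body[1] mov  r2, r0 → r2=0x23
body[2] sub  r2, r3, #29 → r2=0x4a
body[3] mov  r0, #0x4f → r0=0x4f
body[4] sub  r1, r4, r7 → r1=0x28
epilogue: pop r0=0x23, sp=0xda
r0 is callee-saved → restored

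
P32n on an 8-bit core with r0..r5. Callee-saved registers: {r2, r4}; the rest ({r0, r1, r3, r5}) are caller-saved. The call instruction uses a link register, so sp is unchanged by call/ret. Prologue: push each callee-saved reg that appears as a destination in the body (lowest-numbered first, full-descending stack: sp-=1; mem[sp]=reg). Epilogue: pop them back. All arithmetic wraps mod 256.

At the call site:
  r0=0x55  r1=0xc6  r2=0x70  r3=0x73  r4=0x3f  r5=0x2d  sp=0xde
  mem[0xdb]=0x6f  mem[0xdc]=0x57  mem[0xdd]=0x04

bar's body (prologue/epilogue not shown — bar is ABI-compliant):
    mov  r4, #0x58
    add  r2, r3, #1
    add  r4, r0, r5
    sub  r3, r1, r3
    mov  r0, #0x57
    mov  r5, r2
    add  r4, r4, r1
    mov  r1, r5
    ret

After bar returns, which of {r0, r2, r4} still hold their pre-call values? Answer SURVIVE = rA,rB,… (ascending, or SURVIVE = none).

SURVIVE = r2,r4

prologue: push r2 → mem[0xdd]=0x70, sp=0xdd
prologue: push r4 → mem[0xdc]=0x3f, sp=0xdc
body[0] mov  r4, #0x58 → r4=0x58
body[1] add  r2, r3, #1 → r2=0x74
body[2] add  r4, r0, r5 → r4=0x82
body[3] sub  r3, r1, r3 → r3=0x53
body[4] mov  r0, #0x57 → r0=0x57
body[5] mov  r5, r2 → r5=0x74
body[6] add  r4, r4, r1 → r4=0x48
body[7] mov  r1, r5 → r1=0x74
epilogue: pop r4=0x3f, sp=0xdd
epilogue: pop r2=0x70, sp=0xde
r0: caller-saved, written=True
r2: callee-saved, written=True
r4: callee-saved, written=True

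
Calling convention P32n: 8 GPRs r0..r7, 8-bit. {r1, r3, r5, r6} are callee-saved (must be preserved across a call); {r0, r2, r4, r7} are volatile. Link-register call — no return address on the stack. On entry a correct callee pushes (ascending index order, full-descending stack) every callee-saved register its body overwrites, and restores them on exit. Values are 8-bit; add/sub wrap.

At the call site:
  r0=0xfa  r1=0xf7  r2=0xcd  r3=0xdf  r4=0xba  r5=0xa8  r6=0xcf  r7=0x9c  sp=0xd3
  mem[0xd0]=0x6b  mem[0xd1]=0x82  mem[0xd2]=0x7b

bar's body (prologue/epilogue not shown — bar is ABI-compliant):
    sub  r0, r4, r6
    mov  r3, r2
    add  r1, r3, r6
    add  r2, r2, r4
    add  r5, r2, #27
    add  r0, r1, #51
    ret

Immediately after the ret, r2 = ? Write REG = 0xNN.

REG = 0x87

prologue: push r1 -> mem[0xd2]=0xf7, sp=0xd2
prologue: push r3 -> mem[0xd1]=0xdf, sp=0xd1
prologue: push r5 -> mem[0xd0]=0xa8, sp=0xd0
body[0] sub  r0, r4, r6 -> r0=0xeb
body[1] mov  r3, r2 -> r3=0xcd
body[2] add  r1, r3, r6 -> r1=0x9c
body[3] add  r2, r2, r4 -> r2=0x87
body[4] add  r5, r2, #27 -> r5=0xa2
body[5] add  r0, r1, #51 -> r0=0xcf
epilogue: pop r5=0xa8, sp=0xd1
epilogue: pop r3=0xdf, sp=0xd2
epilogue: pop r1=0xf7, sp=0xd3
r2 is caller-saved -> body value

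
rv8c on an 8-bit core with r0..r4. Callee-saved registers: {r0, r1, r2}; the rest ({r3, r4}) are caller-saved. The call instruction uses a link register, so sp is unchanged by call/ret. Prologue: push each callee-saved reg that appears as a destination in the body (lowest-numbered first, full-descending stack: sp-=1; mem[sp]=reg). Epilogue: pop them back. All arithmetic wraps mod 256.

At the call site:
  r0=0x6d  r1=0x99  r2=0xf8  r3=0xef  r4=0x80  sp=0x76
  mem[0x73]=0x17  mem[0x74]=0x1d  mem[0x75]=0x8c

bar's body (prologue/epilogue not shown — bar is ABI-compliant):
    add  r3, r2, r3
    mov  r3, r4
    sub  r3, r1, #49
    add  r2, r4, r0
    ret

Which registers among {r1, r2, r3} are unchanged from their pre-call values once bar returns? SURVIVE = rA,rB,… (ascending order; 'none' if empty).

SURVIVE = r1,r2

prologue: push r2 → mem[0x75]=0xf8, sp=0x75
body[0] add  r3, r2, r3 → r3=0xe7
body[1] mov  r3, r4 → r3=0x80
body[2] sub  r3, r1, #49 → r3=0x68
body[3] add  r2, r4, r0 → r2=0xed
epilogue: pop r2=0xf8, sp=0x76
r1: callee-saved, written=False
r2: callee-saved, written=True
r3: caller-saved, written=True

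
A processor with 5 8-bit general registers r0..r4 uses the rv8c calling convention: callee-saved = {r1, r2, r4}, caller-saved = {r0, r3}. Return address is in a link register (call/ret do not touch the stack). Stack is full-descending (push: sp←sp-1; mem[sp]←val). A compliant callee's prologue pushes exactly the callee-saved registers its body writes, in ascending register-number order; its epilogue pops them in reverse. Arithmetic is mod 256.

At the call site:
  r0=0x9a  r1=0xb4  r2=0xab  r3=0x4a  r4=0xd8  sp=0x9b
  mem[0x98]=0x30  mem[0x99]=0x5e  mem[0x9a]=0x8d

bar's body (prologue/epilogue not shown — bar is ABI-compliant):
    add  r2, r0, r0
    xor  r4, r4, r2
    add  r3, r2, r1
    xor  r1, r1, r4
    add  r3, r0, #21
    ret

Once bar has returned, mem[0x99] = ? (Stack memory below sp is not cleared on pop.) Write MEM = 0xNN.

prologue: push r1 -> mem[0x9a]=0xb4, sp=0x9a
prologue: push r2 -> mem[0x99]=0xab, sp=0x99
prologue: push r4 -> mem[0x98]=0xd8, sp=0x98
body[0] add  r2, r0, r0 -> r2=0x34
body[1] xor  r4, r4, r2 -> r4=0xec
body[2] add  r3, r2, r1 -> r3=0xe8
body[3] xor  r1, r1, r4 -> r1=0x58
body[4] add  r3, r0, #21 -> r3=0xaf
epilogue: pop r4=0xd8, sp=0x99
epilogue: pop r2=0xab, sp=0x9a
epilogue: pop r1=0xb4, sp=0x9b
prologue pushed ['r1', 'r2', 'r4'] at ['0x9a', '0x99', '0x98']

MEM = 0xab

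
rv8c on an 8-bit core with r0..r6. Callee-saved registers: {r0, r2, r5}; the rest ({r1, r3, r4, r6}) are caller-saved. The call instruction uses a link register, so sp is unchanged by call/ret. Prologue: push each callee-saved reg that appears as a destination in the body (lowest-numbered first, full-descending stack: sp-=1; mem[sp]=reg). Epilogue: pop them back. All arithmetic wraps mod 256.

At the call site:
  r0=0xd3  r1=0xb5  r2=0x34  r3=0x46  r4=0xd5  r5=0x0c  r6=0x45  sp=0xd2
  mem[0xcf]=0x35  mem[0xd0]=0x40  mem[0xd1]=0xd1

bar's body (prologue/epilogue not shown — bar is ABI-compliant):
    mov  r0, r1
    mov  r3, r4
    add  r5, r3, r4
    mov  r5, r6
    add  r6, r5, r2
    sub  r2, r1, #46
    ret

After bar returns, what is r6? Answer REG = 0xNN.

REG = 0x79

prologue: push r0 → mem[0xd1]=0xd3, sp=0xd1
prologue: push r2 → mem[0xd0]=0x34, sp=0xd0
prologue: push r5 → mem[0xcf]=0x0c, sp=0xcf
body[0] mov  r0, r1 → r0=0xb5
body[1] mov  r3, r4 → r3=0xd5
body[2] add  r5, r3, r4 → r5=0xaa
body[3] mov  r5, r6 → r5=0x45
body[4] add  r6, r5, r2 → r6=0x79
body[5] sub  r2, r1, #46 → r2=0x87
epilogue: pop r5=0x0c, sp=0xd0
epilogue: pop r2=0x34, sp=0xd1
epilogue: pop r0=0xd3, sp=0xd2
r6 is caller-saved → body value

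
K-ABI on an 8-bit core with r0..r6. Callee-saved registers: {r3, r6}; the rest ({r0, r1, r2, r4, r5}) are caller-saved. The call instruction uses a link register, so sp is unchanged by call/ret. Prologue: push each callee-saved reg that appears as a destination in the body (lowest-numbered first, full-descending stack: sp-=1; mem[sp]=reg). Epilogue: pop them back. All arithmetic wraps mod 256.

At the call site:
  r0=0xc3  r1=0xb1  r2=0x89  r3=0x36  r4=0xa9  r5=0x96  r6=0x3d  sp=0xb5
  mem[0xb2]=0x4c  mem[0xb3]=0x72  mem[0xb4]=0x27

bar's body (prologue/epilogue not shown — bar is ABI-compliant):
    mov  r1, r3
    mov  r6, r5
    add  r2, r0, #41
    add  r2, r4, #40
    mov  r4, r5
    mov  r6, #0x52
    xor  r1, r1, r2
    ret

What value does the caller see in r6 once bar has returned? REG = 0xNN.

REG = 0x3d

prologue: push r6 -> mem[0xb4]=0x3d, sp=0xb4
body[0] mov  r1, r3 -> r1=0x36
body[1] mov  r6, r5 -> r6=0x96
body[2] add  r2, r0, #41 -> r2=0xec
body[3] add  r2, r4, #40 -> r2=0xd1
body[4] mov  r4, r5 -> r4=0x96
body[5] mov  r6, #0x52 -> r6=0x52
body[6] xor  r1, r1, r2 -> r1=0xe7
epilogue: pop r6=0x3d, sp=0xb5
r6 is callee-saved -> restored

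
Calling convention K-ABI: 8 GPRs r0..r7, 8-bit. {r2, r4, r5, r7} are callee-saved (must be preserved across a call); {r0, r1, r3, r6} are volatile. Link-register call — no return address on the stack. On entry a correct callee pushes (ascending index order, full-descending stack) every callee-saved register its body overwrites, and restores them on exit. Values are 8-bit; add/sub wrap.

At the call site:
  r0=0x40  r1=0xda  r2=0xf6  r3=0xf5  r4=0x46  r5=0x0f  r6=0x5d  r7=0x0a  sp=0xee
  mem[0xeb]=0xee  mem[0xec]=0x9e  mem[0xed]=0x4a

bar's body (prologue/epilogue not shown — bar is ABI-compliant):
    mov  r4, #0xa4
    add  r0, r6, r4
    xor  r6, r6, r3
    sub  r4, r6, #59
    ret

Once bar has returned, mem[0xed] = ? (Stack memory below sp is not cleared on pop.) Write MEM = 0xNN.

prologue: push r4 -> mem[0xed]=0x46, sp=0xed
body[0] mov  r4, #0xa4 -> r4=0xa4
body[1] add  r0, r6, r4 -> r0=0x01
body[2] xor  r6, r6, r3 -> r6=0xa8
body[3] sub  r4, r6, #59 -> r4=0x6d
epilogue: pop r4=0x46, sp=0xee
prologue pushed ['r4'] at ['0xed']

MEM = 0x46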